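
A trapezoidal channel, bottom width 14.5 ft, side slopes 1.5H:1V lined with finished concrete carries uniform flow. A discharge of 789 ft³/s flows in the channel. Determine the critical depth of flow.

y_c = 3.92 ft

At critical depth, Q² T / (g A³) = 1, i.e. A³/T = Q²/g = 789²/32.2 = 19330.
At y = 3.38 ft: A³/T = 11750 — too small.
At y = 4.51 ft: A³/T = 31470 — too large.
At y = 3.92 ft: A³/T = 19420 — ≈ 19330.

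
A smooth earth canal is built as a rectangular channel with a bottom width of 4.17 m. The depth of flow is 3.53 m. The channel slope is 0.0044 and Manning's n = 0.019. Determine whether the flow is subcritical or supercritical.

Flow area A = b·y = 4.17 × 3.53 = 14.72 m². Wetted perimeter P = b + 2y = 4.17 + 2×3.53 = 11.23 m.
Hydraulic radius R = A/P = 14.72/11.23 = 1.311 m.
V = (1/n) R^(2/3) √S = (1/0.019) × 1.311^(2/3) × √0.0044 = 4.181 m/s. Hydraulic depth D_h = A/T = 14.72/4.17 = 3.53 m.
Froude number Fr = V/√(g·D_h) = 4.181/√(9.81×3.53) = 0.711, which is less than 1, so the flow is subcritical.

subcritical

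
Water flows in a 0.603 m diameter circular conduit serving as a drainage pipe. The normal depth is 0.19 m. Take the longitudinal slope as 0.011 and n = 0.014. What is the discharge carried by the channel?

Q = 0.13 m³/s

For a circular section of diameter D = 0.603 m at depth y = 0.19 m, the central angle is θ = 2 arccos(1 − 2y/D) = 2.384 rad. Then A = (D²/8)(θ − sin θ) = 0.07712 m² and P = Dθ/2 = 0.7188 m.
Hydraulic radius R = A/P = 0.07712/0.7188 = 0.1073 m.
Manning's equation: Q = (1/n) A R^(2/3) S^(1/2) = (1/0.014) × 0.07712 × 0.1073^(2/3) × 0.011^(1/2) = 0.13 m³/s.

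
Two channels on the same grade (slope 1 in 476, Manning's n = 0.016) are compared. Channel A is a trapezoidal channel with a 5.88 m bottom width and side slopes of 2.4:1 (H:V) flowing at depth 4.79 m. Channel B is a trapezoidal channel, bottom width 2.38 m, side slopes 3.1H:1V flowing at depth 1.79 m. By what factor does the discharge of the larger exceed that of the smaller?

Channel A: With bottom width b = 5.88 m and side slope z = 2.4: A = (b + zy)y = (5.88 + 2.4×4.79)×4.79 = 83.23 m²; P = b + 2y√(1+z²) = 5.88 + 2×4.79×2.6 = 30.79 m. Hydraulic radius R = A/P = 83.23/30.79 = 2.703 m. Q_A = (1/0.016)·83.23·2.703^(2/3)·√0.002101 = 462.7 m³/s.
Channel B: With bottom width b = 2.38 m and side slope z = 3.1: A = (b + zy)y = (2.38 + 3.1×1.79)×1.79 = 14.19 m²; P = b + 2y√(1+z²) = 2.38 + 2×1.79×3.257 = 14.04 m. Hydraulic radius R = A/P = 14.19/14.04 = 1.011 m. Q_B = (1/0.016)·14.19·1.011^(2/3)·√0.002101 = 40.95 m³/s.
The larger discharge is 462.7 m³/s and the smaller is 40.95 m³/s; the ratio is 11.3.

11.3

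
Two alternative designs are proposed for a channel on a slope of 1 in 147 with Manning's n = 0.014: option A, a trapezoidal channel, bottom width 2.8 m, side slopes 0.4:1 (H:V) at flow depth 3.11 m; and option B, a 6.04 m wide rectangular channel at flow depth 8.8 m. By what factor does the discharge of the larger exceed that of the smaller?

6.02

Channel A: With bottom width b = 2.8 m and side slope z = 0.4: A = (b + zy)y = (2.8 + 0.4×3.11)×3.11 = 12.58 m²; P = b + 2y√(1+z²) = 2.8 + 2×3.11×1.077 = 9.499 m. Hydraulic radius R = A/P = 12.58/9.499 = 1.324 m. Q_A = (1/0.014)·12.58·1.324^(2/3)·√0.006803 = 89.34 m³/s.
Channel B: Flow area A = b·y = 6.04 × 8.8 = 53.15 m². Wetted perimeter P = b + 2y = 6.04 + 2×8.8 = 23.64 m. Hydraulic radius R = A/P = 53.15/23.64 = 2.248 m. Q_B = (1/0.014)·53.15·2.248^(2/3)·√0.006803 = 537.4 m³/s.
The larger discharge is 537.4 m³/s and the smaller is 89.34 m³/s; the ratio is 6.02.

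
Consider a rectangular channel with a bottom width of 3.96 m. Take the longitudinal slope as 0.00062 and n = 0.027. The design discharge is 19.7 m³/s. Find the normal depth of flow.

Manning's equation rearranged: A R^(2/3) = nQ / (1·√S) = 0.027 × 19.7 / (√0.00062) = 21.36.
Trying y = 3.84 m: A R^(2/3) = 18.17 — low.
Trying y = 4.39 m: A R^(2/3) = 21.39 — close enough.

y_n = 4.39 m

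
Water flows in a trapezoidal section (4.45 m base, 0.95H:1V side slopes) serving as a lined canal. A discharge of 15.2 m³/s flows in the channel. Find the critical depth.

y_c = 0.984 m

At critical depth, Q² T / (g A³) = 1, i.e. A³/T = Q²/g = 15.2²/9.81 = 23.55.
Trying y = 0.748 m: A³/T = 9.797 — short.
Trying y = 1.13 m: A³/T = 36.86 — over.
Trying y = 0.984 m: A³/T = 23.54 — matches.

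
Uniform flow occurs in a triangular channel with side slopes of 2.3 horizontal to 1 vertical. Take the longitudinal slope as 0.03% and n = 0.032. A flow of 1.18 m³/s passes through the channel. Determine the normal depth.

Manning's equation rearranged: A R^(2/3) = nQ / (1·√S) = 0.032 × 1.18 / (√0.0003) = 2.18.
Trying y = 1.4 m: A R^(2/3) = 3.355 — over.
Trying y = 0.982 m: A R^(2/3) = 1.303 — short.
Trying y = 1.19 m: A R^(2/3) = 2.175 — ≈ 2.18.

y_n = 1.19 m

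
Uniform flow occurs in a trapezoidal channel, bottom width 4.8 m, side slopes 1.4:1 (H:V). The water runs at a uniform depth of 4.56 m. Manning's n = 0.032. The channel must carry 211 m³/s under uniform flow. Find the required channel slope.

S = 0.0052

With bottom width b = 4.8 m and side slope z = 1.4: A = (b + zy)y = (4.8 + 1.4×4.56)×4.56 = 51 m²; P = b + 2y√(1+z²) = 4.8 + 2×4.56×1.72 = 20.49 m.
Hydraulic radius R = A/P = 51/20.49 = 2.489 m.
From Manning's equation, S = [nQ / (1 A R^(2/3))]² = [0.032 × 211 / (1 × 51 × 2.489^(2/3))]² = 0.0052.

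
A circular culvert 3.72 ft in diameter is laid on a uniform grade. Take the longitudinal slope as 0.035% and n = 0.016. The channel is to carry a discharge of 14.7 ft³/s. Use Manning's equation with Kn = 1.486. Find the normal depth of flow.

Manning's equation rearranged: A R^(2/3) = nQ / (1.486·√S) = 0.016 × 14.7 / (1.486 × √0.00035) = 8.46.
Trying y = 2.21 ft: A R^(2/3) = 6.852 — too small.
Trying y = 2.56 ft: A R^(2/3) = 8.477 — close enough.

y_n = 2.56 ft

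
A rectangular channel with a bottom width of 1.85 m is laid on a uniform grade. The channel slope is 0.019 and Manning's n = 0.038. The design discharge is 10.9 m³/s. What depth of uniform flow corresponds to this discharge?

y_n = 2.17 m

Manning's equation rearranged: A R^(2/3) = nQ / (1·√S) = 0.038 × 10.9 / (√0.019) = 3.005.
Trying y = 2.63 m: A R^(2/3) = 3.778 — too large.
Trying y = 1.5 m: A R^(2/3) = 1.913 — too small.
Trying y = 2.17 m: A R^(2/3) = 3.008 — close enough.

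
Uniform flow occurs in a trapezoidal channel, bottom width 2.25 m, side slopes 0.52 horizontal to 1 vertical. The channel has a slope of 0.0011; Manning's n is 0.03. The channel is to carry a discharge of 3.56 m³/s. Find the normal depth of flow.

Manning's equation rearranged: A R^(2/3) = nQ / (1·√S) = 0.03 × 3.56 / (√0.0011) = 3.22.
At y = 0.929 m: A R^(2/3) = 1.775 — low.
At y = 1.5 m: A R^(2/3) = 3.94 — high.
At y = 1.33 m: A R^(2/3) = 3.217 — ≈ 3.22.

y_n = 1.33 m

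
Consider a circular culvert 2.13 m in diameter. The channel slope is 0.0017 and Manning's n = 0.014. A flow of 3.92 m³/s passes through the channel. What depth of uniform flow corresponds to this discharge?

Manning's equation rearranged: A R^(2/3) = nQ / (1·√S) = 0.014 × 3.92 / (√0.0017) = 1.331.
Try y = 0.972 m: A R^(2/3) = 0.9994 — low.
Try y = 1.29 m: A R^(2/3) = 1.595 — high.
Try y = 1.15 m: A R^(2/3) = 1.33 — ≈ 1.331.

y_n = 1.15 m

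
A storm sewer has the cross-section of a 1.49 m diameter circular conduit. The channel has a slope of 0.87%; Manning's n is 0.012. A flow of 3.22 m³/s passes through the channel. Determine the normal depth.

Manning's equation rearranged: A R^(2/3) = nQ / (1·√S) = 0.012 × 3.22 / (√0.0087) = 0.4143.
At y = 0.573 m: A R^(2/3) = 0.283 — low.
At y = 0.809 m: A R^(2/3) = 0.5178 — high.
At y = 0.709 m: A R^(2/3) = 0.4146 — matches.

y_n = 0.709 m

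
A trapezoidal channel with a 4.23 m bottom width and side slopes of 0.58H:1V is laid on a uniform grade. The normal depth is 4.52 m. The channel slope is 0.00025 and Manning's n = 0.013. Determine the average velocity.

V = 2 m/s

With bottom width b = 4.23 m and side slope z = 0.58: A = (b + zy)y = (4.23 + 0.58×4.52)×4.52 = 30.97 m²; P = b + 2y√(1+z²) = 4.23 + 2×4.52×1.156 = 14.68 m.
Hydraulic radius R = A/P = 30.97/14.68 = 2.11 m.
From Manning's equation, V = (1/n) R^(2/3) S^(1/2) = (1/0.013) × 2.11^(2/3) × 0.00025^(1/2) = 2 m/s.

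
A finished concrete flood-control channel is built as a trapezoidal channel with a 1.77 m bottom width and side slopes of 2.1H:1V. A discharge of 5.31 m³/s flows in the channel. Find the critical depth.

At critical depth, Q² T / (g A³) = 1, i.e. A³/T = Q²/g = 5.31²/9.81 = 2.874.
Try y = 0.559 m: A³/T = 1.082 — short.
Try y = 0.728 m: A³/T = 2.869 — ≈ 2.874.

y_c = 0.728 m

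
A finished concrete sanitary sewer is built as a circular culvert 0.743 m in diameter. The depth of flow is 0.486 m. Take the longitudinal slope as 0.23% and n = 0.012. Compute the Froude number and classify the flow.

subcritical

For a circular section of diameter D = 0.743 m at depth y = 0.486 m, the central angle is θ = 2 arccos(1 − 2y/D) = 3.768 rad. Then A = (D²/8)(θ − sin θ) = 0.3005 m² and P = Dθ/2 = 1.4 m.
Hydraulic radius R = A/P = 0.3005/1.4 = 0.2147 m.
V = (1/n) R^(2/3) √S = (1/0.012) × 0.2147^(2/3) × √0.0023 = 1.433 m/s. Hydraulic depth D_h = A/T = 0.3005/0.7068 = 0.4251 m.
Froude number Fr = V/√(g·D_h) = 1.433/√(9.81×0.4251) = 0.702, which is less than 1, so the flow is subcritical.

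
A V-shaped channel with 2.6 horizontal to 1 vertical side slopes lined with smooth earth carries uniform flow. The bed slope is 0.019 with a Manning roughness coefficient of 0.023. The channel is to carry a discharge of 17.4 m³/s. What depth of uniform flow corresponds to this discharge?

y_n = 1.26 m

Manning's equation rearranged: A R^(2/3) = nQ / (1·√S) = 0.023 × 17.4 / (√0.019) = 2.903.
At y = 1.09 m: A R^(2/3) = 1.968 — short.
At y = 1.5 m: A R^(2/3) = 4.612 — over.
At y = 1.26 m: A R^(2/3) = 2.897 — matches.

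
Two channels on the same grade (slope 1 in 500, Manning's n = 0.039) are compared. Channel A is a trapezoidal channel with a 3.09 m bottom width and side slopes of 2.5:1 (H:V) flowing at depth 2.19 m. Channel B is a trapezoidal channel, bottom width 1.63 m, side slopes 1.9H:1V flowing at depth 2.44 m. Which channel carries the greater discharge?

channel A

Channel A: With bottom width b = 3.09 m and side slope z = 2.5: A = (b + zy)y = (3.09 + 2.5×2.19)×2.19 = 18.76 m²; P = b + 2y√(1+z²) = 3.09 + 2×2.19×2.693 = 14.88 m. Hydraulic radius R = A/P = 18.76/14.88 = 1.26 m. Q_A = (1/0.039)·18.76·1.26^(2/3)·√0.002 = 25.1 m³/s.
Channel B: With bottom width b = 1.63 m and side slope z = 1.9: A = (b + zy)y = (1.63 + 1.9×2.44)×2.44 = 15.29 m²; P = b + 2y√(1+z²) = 1.63 + 2×2.44×2.147 = 12.11 m. Hydraulic radius R = A/P = 15.29/12.11 = 1.263 m. Q_B = (1/0.039)·15.29·1.263^(2/3)·√0.002 = 20.48 m³/s.
Q_A = 25.1 m³/s vs Q_B = 20.48 m³/s, so channel A carries more.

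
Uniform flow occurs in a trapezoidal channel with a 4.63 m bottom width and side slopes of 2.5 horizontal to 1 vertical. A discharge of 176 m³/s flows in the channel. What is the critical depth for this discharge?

At critical depth, Q² T / (g A³) = 1, i.e. A³/T = Q²/g = 176²/9.81 = 3158.
Trying y = 2.22 m: A³/T = 733.8 — short.
Trying y = 3.94 m: A³/T = 7632 — over.
Trying y = 3.19 m: A³/T = 3159 — ≈ 3158.

y_c = 3.19 m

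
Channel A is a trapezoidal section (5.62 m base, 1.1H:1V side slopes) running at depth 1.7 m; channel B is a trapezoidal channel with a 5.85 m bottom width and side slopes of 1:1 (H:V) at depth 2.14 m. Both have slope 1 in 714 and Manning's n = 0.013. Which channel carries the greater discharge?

channel B

Channel A: With bottom width b = 5.62 m and side slope z = 1.1: A = (b + zy)y = (5.62 + 1.1×1.7)×1.7 = 12.73 m²; P = b + 2y√(1+z²) = 5.62 + 2×1.7×1.487 = 10.67 m. Hydraulic radius R = A/P = 12.73/10.67 = 1.193 m. Q_A = (1/0.013)·12.73·1.193^(2/3)·√0.001401 = 41.23 m³/s.
Channel B: With bottom width b = 5.85 m and side slope z = 1: A = (b + zy)y = (5.85 + 1×2.14)×2.14 = 17.1 m²; P = b + 2y√(1+z²) = 5.85 + 2×2.14×1.414 = 11.9 m. Hydraulic radius R = A/P = 17.1/11.9 = 1.437 m. Q_B = (1/0.013)·17.1·1.437^(2/3)·√0.001401 = 62.67 m³/s.
Q_A = 41.23 m³/s vs Q_B = 62.67 m³/s, so channel B carries more.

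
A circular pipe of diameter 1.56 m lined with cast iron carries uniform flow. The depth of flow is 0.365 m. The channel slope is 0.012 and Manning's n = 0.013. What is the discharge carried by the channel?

Q = 1.03 m³/s

For a circular section of diameter D = 1.56 m at depth y = 0.365 m, the central angle is θ = 2 arccos(1 − 2y/D) = 2.02 rad. Then A = (D²/8)(θ − sin θ) = 0.3403 m² and P = Dθ/2 = 1.575 m.
Hydraulic radius R = A/P = 0.3403/1.575 = 0.216 m.
Manning's equation: Q = (1/n) A R^(2/3) S^(1/2) = (1/0.013) × 0.3403 × 0.216^(2/3) × 0.012^(1/2) = 1.03 m³/s.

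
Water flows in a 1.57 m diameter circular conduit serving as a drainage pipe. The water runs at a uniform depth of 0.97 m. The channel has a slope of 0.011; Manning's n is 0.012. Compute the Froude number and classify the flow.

For a circular section of diameter D = 1.57 m at depth y = 0.97 m, the central angle is θ = 2 arccos(1 − 2y/D) = 3.617 rad. Then A = (D²/8)(θ − sin θ) = 1.256 m² and P = Dθ/2 = 2.84 m.
Hydraulic radius R = A/P = 1.256/2.84 = 0.4422 m.
V = (1/n) R^(2/3) √S = (1/0.012) × 0.4422^(2/3) × √0.011 = 5.073 m/s. Hydraulic depth D_h = A/T = 1.256/1.526 = 0.823 m.
Froude number Fr = V/√(g·D_h) = 5.073/√(9.81×0.823) = 1.79, which is greater than 1, so the flow is supercritical.

supercritical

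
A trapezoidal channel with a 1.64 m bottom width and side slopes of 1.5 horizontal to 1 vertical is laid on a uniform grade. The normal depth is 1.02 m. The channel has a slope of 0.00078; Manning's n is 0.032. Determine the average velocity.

V = 0.626 m/s

With bottom width b = 1.64 m and side slope z = 1.5: A = (b + zy)y = (1.64 + 1.5×1.02)×1.02 = 3.233 m²; P = b + 2y√(1+z²) = 1.64 + 2×1.02×1.803 = 5.318 m.
Hydraulic radius R = A/P = 3.233/5.318 = 0.608 m.
From Manning's equation, V = (1/n) R^(2/3) S^(1/2) = (1/0.032) × 0.608^(2/3) × 0.00078^(1/2) = 0.626 m/s.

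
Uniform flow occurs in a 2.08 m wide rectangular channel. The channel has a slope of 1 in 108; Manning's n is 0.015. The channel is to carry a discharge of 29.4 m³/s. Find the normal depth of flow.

y_n = 2.67 m

Manning's equation rearranged: A R^(2/3) = nQ / (1·√S) = 0.015 × 29.4 / (√0.009259) = 4.583.
At y = 3.16 m: A R^(2/3) = 5.581 — too large.
At y = 2.13 m: A R^(2/3) = 3.489 — too small.
At y = 2.67 m: A R^(2/3) = 4.578 — ≈ 4.583.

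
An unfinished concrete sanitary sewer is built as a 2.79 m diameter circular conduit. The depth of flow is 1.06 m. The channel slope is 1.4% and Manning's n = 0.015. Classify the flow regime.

For a circular section of diameter D = 2.79 m at depth y = 1.06 m, the central angle is θ = 2 arccos(1 − 2y/D) = 2.657 rad. Then A = (D²/8)(θ − sin θ) = 2.131 m² and P = Dθ/2 = 3.706 m.
Hydraulic radius R = A/P = 2.131/3.706 = 0.5751 m.
V = (1/n) R^(2/3) √S = (1/0.015) × 0.5751^(2/3) × √0.014 = 5.455 m/s. Hydraulic depth D_h = A/T = 2.131/2.708 = 0.7869 m.
Froude number Fr = V/√(g·D_h) = 5.455/√(9.81×0.7869) = 1.96, which is greater than 1, so the flow is supercritical.

supercritical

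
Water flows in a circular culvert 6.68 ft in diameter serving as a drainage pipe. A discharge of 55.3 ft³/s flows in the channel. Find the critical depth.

y_c = 1.92 ft

At critical depth, Q² T / (g A³) = 1, i.e. A³/T = Q²/g = 55.3²/32.2 = 94.97.
Trying y = 2.2 ft: A³/T = 162.1 — over.
Trying y = 1.44 ft: A³/T = 31.18 — short.
Trying y = 1.92 ft: A³/T = 95.65 — matches.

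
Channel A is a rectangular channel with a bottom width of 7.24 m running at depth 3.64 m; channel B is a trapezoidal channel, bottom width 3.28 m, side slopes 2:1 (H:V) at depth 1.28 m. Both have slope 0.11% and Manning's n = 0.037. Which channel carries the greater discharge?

channel A

Channel A: Flow area A = b·y = 7.24 × 3.64 = 26.35 m². Wetted perimeter P = b + 2y = 7.24 + 2×3.64 = 14.52 m. Hydraulic radius R = A/P = 26.35/14.52 = 1.815 m. Q_A = (1/0.037)·26.35·1.815^(2/3)·√0.0011 = 35.15 m³/s.
Channel B: With bottom width b = 3.28 m and side slope z = 2: A = (b + zy)y = (3.28 + 2×1.28)×1.28 = 7.475 m²; P = b + 2y√(1+z²) = 3.28 + 2×1.28×2.236 = 9.004 m. Hydraulic radius R = A/P = 7.475/9.004 = 0.8302 m. Q_B = (1/0.037)·7.475·0.8302^(2/3)·√0.0011 = 5.919 m³/s.
Q_A = 35.15 m³/s vs Q_B = 5.919 m³/s, so channel A carries more.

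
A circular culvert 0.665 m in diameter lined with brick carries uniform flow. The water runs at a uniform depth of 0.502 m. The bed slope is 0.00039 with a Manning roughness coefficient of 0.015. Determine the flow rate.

Q = 0.127 m³/s

For a circular section of diameter D = 0.665 m at depth y = 0.502 m, the central angle is θ = 2 arccos(1 − 2y/D) = 4.211 rad. Then A = (D²/8)(θ − sin θ) = 0.2813 m² and P = Dθ/2 = 1.4 m.
Hydraulic radius R = A/P = 0.2813/1.4 = 0.2009 m.
Manning's equation: Q = (1/n) A R^(2/3) S^(1/2) = (1/0.015) × 0.2813 × 0.2009^(2/3) × 0.00039^(1/2) = 0.127 m³/s.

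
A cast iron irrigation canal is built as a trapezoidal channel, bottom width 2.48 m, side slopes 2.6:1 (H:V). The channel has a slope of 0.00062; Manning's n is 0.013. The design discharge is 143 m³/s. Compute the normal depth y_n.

y_n = 3.81 m

Manning's equation rearranged: A R^(2/3) = nQ / (1·√S) = 0.013 × 143 / (√0.00062) = 74.66.
At y = 2.64 m: A R^(2/3) = 31.39 — too small.
At y = 4.64 m: A R^(2/3) = 120.4 — too large.
At y = 3.81 m: A R^(2/3) = 74.68 — matches.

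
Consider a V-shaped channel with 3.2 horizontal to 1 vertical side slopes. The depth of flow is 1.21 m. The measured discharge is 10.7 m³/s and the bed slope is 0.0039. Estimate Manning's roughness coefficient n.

For a triangular section with side slope z = 3.2: A = zy² = 3.2×1.21² = 4.685 m²; P = 2y√(1+z²) = 2×1.21×3.353 = 8.113 m.
Hydraulic radius R = A/P = 4.685/8.113 = 0.5775 m.
Rearranging Manning's equation: n = (1/Q) A R^(2/3) S^(1/2) = (1/10.7) × 4.685 × 0.5775^(2/3) × √0.0039 = 0.019.

n = 0.019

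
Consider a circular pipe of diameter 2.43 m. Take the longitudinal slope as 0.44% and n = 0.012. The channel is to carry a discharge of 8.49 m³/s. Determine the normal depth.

y_n = 1.16 m

Manning's equation rearranged: A R^(2/3) = nQ / (1·√S) = 0.012 × 8.49 / (√0.0044) = 1.536.
At y = 0.92 m: A R^(2/3) = 1.013 — low.
At y = 1.16 m: A R^(2/3) = 1.536 — ≈ 1.536.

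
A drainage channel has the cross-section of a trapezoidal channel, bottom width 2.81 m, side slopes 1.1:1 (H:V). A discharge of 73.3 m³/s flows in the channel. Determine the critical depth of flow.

y_c = 2.87 m

At critical depth, Q² T / (g A³) = 1, i.e. A³/T = Q²/g = 73.3²/9.81 = 547.7.
Trying y = 2.33 m: A³/T = 247.2 — too small.
Trying y = 3.38 m: A³/T = 1048 — too large.
Trying y = 2.87 m: A³/T = 550.5 — close enough.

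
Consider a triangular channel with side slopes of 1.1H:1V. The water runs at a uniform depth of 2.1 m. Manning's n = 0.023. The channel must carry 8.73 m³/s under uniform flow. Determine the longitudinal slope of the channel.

S = 0.0024

For a triangular section with side slope z = 1.1: A = zy² = 1.1×2.1² = 4.851 m²; P = 2y√(1+z²) = 2×2.1×1.487 = 6.244 m.
Hydraulic radius R = A/P = 4.851/6.244 = 0.7769 m.
From Manning's equation, S = [nQ / (1 A R^(2/3))]² = [0.023 × 8.73 / (1 × 4.851 × 0.7769^(2/3))]² = 0.0024.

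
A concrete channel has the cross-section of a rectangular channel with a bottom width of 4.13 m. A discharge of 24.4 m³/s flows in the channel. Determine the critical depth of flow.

y_c = 1.53 m

For a rectangular channel, critical depth y_c = (q²/g)^(1/3) where q = Q/b = 24.4/4.13 = 5.908 m²/s.
So y_c = (5.908²/9.81)^(1/3) = 1.53 m.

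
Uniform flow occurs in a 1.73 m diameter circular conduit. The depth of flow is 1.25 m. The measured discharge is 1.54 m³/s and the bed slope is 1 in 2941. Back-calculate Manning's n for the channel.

n = 0.014

For a circular section of diameter D = 1.73 m at depth y = 1.25 m, the central angle is θ = 2 arccos(1 − 2y/D) = 4.064 rad. Then A = (D²/8)(θ − sin θ) = 1.819 m² and P = Dθ/2 = 3.515 m.
Hydraulic radius R = A/P = 1.819/3.515 = 0.5173 m.
Rearranging Manning's equation: n = (1/Q) A R^(2/3) S^(1/2) = (1/1.54) × 1.819 × 0.5173^(2/3) × √0.00034 = 0.014.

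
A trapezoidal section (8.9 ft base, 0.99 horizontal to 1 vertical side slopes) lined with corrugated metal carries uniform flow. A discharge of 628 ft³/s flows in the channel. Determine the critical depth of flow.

At critical depth, Q² T / (g A³) = 1, i.e. A³/T = Q²/g = 628²/32.2 = 12250.
Trying y = 5.42 ft: A³/T = 23550 — over.
Trying y = 3.3 ft: A³/T = 4194 — short.
Trying y = 4.51 ft: A³/T = 12280 — close enough.

y_c = 4.51 ft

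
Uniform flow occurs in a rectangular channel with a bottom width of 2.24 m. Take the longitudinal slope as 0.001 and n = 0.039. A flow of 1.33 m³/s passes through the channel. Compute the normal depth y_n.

Manning's equation rearranged: A R^(2/3) = nQ / (1·√S) = 0.039 × 1.33 / (√0.001) = 1.64.
Trying y = 1.36 m: A R^(2/3) = 2.201 — over.
Trying y = 0.87 m: A R^(2/3) = 1.211 — short.
Trying y = 1.09 m: A R^(2/3) = 1.644 — ≈ 1.64.

y_n = 1.09 m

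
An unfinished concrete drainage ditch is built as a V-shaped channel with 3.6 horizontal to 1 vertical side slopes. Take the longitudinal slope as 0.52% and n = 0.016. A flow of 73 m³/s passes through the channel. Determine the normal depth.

Manning's equation rearranged: A R^(2/3) = nQ / (1·√S) = 0.016 × 73 / (√0.0052) = 16.2.
Try y = 2.42 m: A R^(2/3) = 23.35 — too large.
Try y = 1.52 m: A R^(2/3) = 6.757 — too small.
Try y = 2.11 m: A R^(2/3) = 16.2 — close enough.

y_n = 2.11 m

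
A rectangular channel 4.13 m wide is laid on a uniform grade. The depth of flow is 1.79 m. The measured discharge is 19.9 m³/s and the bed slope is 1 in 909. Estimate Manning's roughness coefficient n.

n = 0.012

Flow area A = b·y = 4.13 × 1.79 = 7.393 m². Wetted perimeter P = b + 2y = 4.13 + 2×1.79 = 7.71 m.
Hydraulic radius R = A/P = 7.393/7.71 = 0.9588 m.
Rearranging Manning's equation: n = (1/Q) A R^(2/3) S^(1/2) = (1/19.9) × 7.393 × 0.9588^(2/3) × √0.0011 = 0.012.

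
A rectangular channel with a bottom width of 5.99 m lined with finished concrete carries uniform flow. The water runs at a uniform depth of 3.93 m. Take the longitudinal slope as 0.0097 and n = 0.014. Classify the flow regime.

supercritical

Flow area A = b·y = 5.99 × 3.93 = 23.54 m². Wetted perimeter P = b + 2y = 5.99 + 2×3.93 = 13.85 m.
Hydraulic radius R = A/P = 23.54/13.85 = 1.7 m.
V = (1/n) R^(2/3) √S = (1/0.014) × 1.7^(2/3) × √0.0097 = 10.02 m/s. Hydraulic depth D_h = A/T = 23.54/5.99 = 3.93 m.
Froude number Fr = V/√(g·D_h) = 10.02/√(9.81×3.93) = 1.61, which is greater than 1, so the flow is supercritical.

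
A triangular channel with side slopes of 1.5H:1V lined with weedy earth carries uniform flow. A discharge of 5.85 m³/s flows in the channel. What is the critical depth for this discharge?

y_c = 1.25 m

At critical depth, Q² T / (g A³) = 1, i.e. A³/T = Q²/g = 5.85²/9.81 = 3.489.
Trying y = 1.02 m: A³/T = 1.242 — low.
Trying y = 1.49 m: A³/T = 8.262 — high.
Trying y = 1.25 m: A³/T = 3.433 — matches.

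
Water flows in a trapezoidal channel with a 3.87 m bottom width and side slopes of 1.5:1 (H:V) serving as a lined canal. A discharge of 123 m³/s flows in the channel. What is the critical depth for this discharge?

y_c = 3.18 m

At critical depth, Q² T / (g A³) = 1, i.e. A³/T = Q²/g = 123²/9.81 = 1542.
At y = 3.5 m: A³/T = 2263 — high.
At y = 3.18 m: A³/T = 1547 — matches.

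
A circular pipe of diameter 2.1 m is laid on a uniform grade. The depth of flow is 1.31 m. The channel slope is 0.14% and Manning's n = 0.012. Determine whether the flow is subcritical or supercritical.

subcritical

For a circular section of diameter D = 2.1 m at depth y = 1.31 m, the central angle is θ = 2 arccos(1 − 2y/D) = 3.642 rad. Then A = (D²/8)(θ − sin θ) = 2.272 m² and P = Dθ/2 = 3.824 m.
Hydraulic radius R = A/P = 2.272/3.824 = 0.5942 m.
V = (1/n) R^(2/3) √S = (1/0.012) × 0.5942^(2/3) × √0.0014 = 2.204 m/s. Hydraulic depth D_h = A/T = 2.272/2.035 = 1.117 m.
Froude number Fr = V/√(g·D_h) = 2.204/√(9.81×1.117) = 0.666, which is less than 1, so the flow is subcritical.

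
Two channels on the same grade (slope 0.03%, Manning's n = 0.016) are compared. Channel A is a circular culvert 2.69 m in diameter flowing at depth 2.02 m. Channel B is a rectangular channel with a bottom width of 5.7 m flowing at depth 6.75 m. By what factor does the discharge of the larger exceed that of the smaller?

Channel A: For a circular section of diameter D = 2.69 m at depth y = 2.02 m, the central angle is θ = 2 arccos(1 − 2y/D) = 4.193 rad. Then A = (D²/8)(θ − sin θ) = 4.578 m² and P = Dθ/2 = 5.64 m. Hydraulic radius R = A/P = 4.578/5.64 = 0.8117 m. Q_A = (1/0.016)·4.578·0.8117^(2/3)·√0.0003 = 4.312 m³/s.
Channel B: Flow area A = b·y = 5.7 × 6.75 = 38.48 m². Wetted perimeter P = b + 2y = 5.7 + 2×6.75 = 19.2 m. Hydraulic radius R = A/P = 38.48/19.2 = 2.004 m. Q_B = (1/0.016)·38.48·2.004^(2/3)·√0.0003 = 66.2 m³/s.
The larger discharge is 66.2 m³/s and the smaller is 4.312 m³/s; the ratio is 15.4.

15.4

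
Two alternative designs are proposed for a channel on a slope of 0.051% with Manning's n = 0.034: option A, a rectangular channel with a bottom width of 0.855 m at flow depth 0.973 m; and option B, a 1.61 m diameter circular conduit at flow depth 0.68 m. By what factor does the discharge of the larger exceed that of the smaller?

1.11

Channel A: Flow area A = b·y = 0.855 × 0.973 = 0.8319 m². Wetted perimeter P = b + 2y = 0.855 + 2×0.973 = 2.801 m. Hydraulic radius R = A/P = 0.8319/2.801 = 0.297 m. Q_A = (1/0.034)·0.8319·0.297^(2/3)·√0.00051 = 0.246 m³/s.
Channel B: For a circular section of diameter D = 1.61 m at depth y = 0.68 m, the central angle is θ = 2 arccos(1 − 2y/D) = 2.83 rad. Then A = (D²/8)(θ − sin θ) = 0.8175 m² and P = Dθ/2 = 2.278 m. Hydraulic radius R = A/P = 0.8175/2.278 = 0.3589 m. Q_B = (1/0.034)·0.8175·0.3589^(2/3)·√0.00051 = 0.2742 m³/s.
The larger discharge is 0.2742 m³/s and the smaller is 0.246 m³/s; the ratio is 1.11.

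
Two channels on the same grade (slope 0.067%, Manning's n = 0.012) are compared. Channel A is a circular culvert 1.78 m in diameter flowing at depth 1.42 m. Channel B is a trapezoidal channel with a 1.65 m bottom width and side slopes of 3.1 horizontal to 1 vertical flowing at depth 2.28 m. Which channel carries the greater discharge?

Channel A: For a circular section of diameter D = 1.78 m at depth y = 1.42 m, the central angle is θ = 2 arccos(1 − 2y/D) = 4.417 rad. Then A = (D²/8)(θ − sin θ) = 2.128 m² and P = Dθ/2 = 3.931 m. Hydraulic radius R = A/P = 2.128/3.931 = 0.5414 m. Q_A = (1/0.012)·2.128·0.5414^(2/3)·√0.00067 = 3.05 m³/s.
Channel B: With bottom width b = 1.65 m and side slope z = 3.1: A = (b + zy)y = (1.65 + 3.1×2.28)×2.28 = 19.88 m²; P = b + 2y√(1+z²) = 1.65 + 2×2.28×3.257 = 16.5 m. Hydraulic radius R = A/P = 19.88/16.5 = 1.204 m. Q_B = (1/0.012)·19.88·1.204^(2/3)·√0.00067 = 48.54 m³/s.
Q_A = 3.05 m³/s vs Q_B = 48.54 m³/s, so channel B carries more.

channel B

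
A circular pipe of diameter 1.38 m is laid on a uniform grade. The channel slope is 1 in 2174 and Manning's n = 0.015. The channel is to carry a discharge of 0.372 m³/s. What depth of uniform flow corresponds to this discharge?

Manning's equation rearranged: A R^(2/3) = nQ / (1·√S) = 0.015 × 0.372 / (√0.00046) = 0.2602.
At y = 0.614 m: A R^(2/3) = 0.3004 — high.
At y = 0.435 m: A R^(2/3) = 0.1585 — low.
At y = 0.567 m: A R^(2/3) = 0.2604 — ≈ 0.2602.

y_n = 0.567 m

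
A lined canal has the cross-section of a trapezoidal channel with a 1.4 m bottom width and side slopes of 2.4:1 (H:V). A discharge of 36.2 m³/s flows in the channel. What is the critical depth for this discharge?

At critical depth, Q² T / (g A³) = 1, i.e. A³/T = Q²/g = 36.2²/9.81 = 133.6.
Try y = 1.37 m: A³/T = 33.22 — low.
Try y = 1.89 m: A³/T = 134.8 — close enough.

y_c = 1.89 m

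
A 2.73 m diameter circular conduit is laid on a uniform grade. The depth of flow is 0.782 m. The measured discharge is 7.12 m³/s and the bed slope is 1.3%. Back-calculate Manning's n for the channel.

n = 0.013

For a circular section of diameter D = 2.73 m at depth y = 0.782 m, the central angle is θ = 2 arccos(1 − 2y/D) = 2.259 rad. Then A = (D²/8)(θ − sin θ) = 1.385 m² and P = Dθ/2 = 3.084 m.
Hydraulic radius R = A/P = 1.385/3.084 = 0.4491 m.
Rearranging Manning's equation: n = (1/Q) A R^(2/3) S^(1/2) = (1/7.12) × 1.385 × 0.4491^(2/3) × √0.013 = 0.013.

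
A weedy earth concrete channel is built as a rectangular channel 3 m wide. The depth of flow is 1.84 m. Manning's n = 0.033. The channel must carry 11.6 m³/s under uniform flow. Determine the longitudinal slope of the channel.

S = 0.0062

Flow area A = b·y = 3 × 1.84 = 5.52 m². Wetted perimeter P = b + 2y = 3 + 2×1.84 = 6.68 m.
Hydraulic radius R = A/P = 5.52/6.68 = 0.8263 m.
From Manning's equation, S = [nQ / (1 A R^(2/3))]² = [0.033 × 11.6 / (1 × 5.52 × 0.8263^(2/3))]² = 0.0062.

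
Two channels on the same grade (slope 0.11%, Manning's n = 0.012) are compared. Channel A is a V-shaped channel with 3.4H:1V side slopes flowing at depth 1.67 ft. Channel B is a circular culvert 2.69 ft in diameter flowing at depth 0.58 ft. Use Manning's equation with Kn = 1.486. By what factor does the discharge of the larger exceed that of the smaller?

18.4

Channel A: For a triangular section with side slope z = 3.4: A = zy² = 3.4×1.67² = 9.482 ft²; P = 2y√(1+z²) = 2×1.67×3.544 = 11.84 ft. Hydraulic radius R = A/P = 9.482/11.84 = 0.8011 ft. Q_A = (1.486/0.012)·9.482·0.8011^(2/3)·√0.0011 = 33.59 ft³/s.
Channel B: For a circular section of diameter D = 2.69 ft at depth y = 0.58 ft, the central angle is θ = 2 arccos(1 − 2y/D) = 1.932 rad. Then A = (D²/8)(θ − sin θ) = 0.9008 ft² and P = Dθ/2 = 2.598 ft. Hydraulic radius R = A/P = 0.9008/2.598 = 0.3467 ft. Q_B = (1.486/0.012)·0.9008·0.3467^(2/3)·√0.0011 = 1.826 ft³/s.
The larger discharge is 33.59 ft³/s and the smaller is 1.826 ft³/s; the ratio is 18.4.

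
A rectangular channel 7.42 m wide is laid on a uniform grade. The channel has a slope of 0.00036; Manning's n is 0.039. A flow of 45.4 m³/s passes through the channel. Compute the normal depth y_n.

y_n = 6.97 m

Manning's equation rearranged: A R^(2/3) = nQ / (1·√S) = 0.039 × 45.4 / (√0.00036) = 93.32.
Try y = 7.95 m: A R^(2/3) = 109.5 — high.
Try y = 4.97 m: A R^(2/3) = 60.94 — low.
Try y = 6.97 m: A R^(2/3) = 93.25 — matches.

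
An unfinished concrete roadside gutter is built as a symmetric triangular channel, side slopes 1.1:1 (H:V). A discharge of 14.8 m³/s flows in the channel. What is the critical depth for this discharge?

At critical depth, Q² T / (g A³) = 1, i.e. A³/T = Q²/g = 14.8²/9.81 = 22.33.
Trying y = 1.71 m: A³/T = 8.846 — too small.
Trying y = 2.06 m: A³/T = 22.44 — matches.

y_c = 2.06 m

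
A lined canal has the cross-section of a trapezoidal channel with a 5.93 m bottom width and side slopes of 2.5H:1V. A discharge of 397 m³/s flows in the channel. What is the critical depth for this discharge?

y_c = 4.49 m

At critical depth, Q² T / (g A³) = 1, i.e. A³/T = Q²/g = 397²/9.81 = 16070.
At y = 3.67 m: A³/T = 7016 — low.
At y = 5.3 m: A³/T = 32390 — high.
At y = 4.49 m: A³/T = 16100 — close enough.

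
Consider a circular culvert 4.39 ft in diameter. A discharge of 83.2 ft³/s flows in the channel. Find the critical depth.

At critical depth, Q² T / (g A³) = 1, i.e. A³/T = Q²/g = 83.2²/32.2 = 215.
Try y = 2.91 ft: A³/T = 291.1 — too large.
Try y = 2.11 ft: A³/T = 84.91 — too small.
Try y = 2.69 ft: A³/T = 214.9 — close enough.

y_c = 2.69 ft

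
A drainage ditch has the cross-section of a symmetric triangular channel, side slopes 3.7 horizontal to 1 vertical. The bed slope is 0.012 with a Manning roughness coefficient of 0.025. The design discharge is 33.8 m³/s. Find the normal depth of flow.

y_n = 1.58 m

Manning's equation rearranged: A R^(2/3) = nQ / (1·√S) = 0.025 × 33.8 / (√0.012) = 7.714.
At y = 1.28 m: A R^(2/3) = 4.397 — low.
At y = 1.58 m: A R^(2/3) = 7.71 — matches.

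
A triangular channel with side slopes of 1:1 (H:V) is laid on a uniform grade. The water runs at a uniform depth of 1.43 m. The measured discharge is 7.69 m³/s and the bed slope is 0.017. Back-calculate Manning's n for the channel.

n = 0.022

For a triangular section with side slope z = 1: A = zy² = 1×1.43² = 2.045 m²; P = 2y√(1+z²) = 2×1.43×1.414 = 4.045 m.
Hydraulic radius R = A/P = 2.045/4.045 = 0.5056 m.
Rearranging Manning's equation: n = (1/Q) A R^(2/3) S^(1/2) = (1/7.69) × 2.045 × 0.5056^(2/3) × √0.017 = 0.022.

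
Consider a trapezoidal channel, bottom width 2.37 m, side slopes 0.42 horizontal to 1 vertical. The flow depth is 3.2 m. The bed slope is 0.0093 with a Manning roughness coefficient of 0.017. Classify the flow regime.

supercritical

With bottom width b = 2.37 m and side slope z = 0.42: A = (b + zy)y = (2.37 + 0.42×3.2)×3.2 = 11.88 m²; P = b + 2y√(1+z²) = 2.37 + 2×3.2×1.085 = 9.312 m.
Hydraulic radius R = A/P = 11.88/9.312 = 1.276 m.
V = (1/n) R^(2/3) √S = (1/0.017) × 1.276^(2/3) × √0.0093 = 6.675 m/s. Hydraulic depth D_h = A/T = 11.88/5.058 = 2.35 m.
Froude number Fr = V/√(g·D_h) = 6.675/√(9.81×2.35) = 1.39, which is greater than 1, so the flow is supercritical.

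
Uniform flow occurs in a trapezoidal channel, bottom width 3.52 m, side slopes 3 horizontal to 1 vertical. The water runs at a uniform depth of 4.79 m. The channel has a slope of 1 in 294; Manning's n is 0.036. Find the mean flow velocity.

V = 3.01 m/s

With bottom width b = 3.52 m and side slope z = 3: A = (b + zy)y = (3.52 + 3×4.79)×4.79 = 85.69 m²; P = b + 2y√(1+z²) = 3.52 + 2×4.79×3.162 = 33.81 m.
Hydraulic radius R = A/P = 85.69/33.81 = 2.534 m.
From Manning's equation, V = (1/n) R^(2/3) S^(1/2) = (1/0.036) × 2.534^(2/3) × 0.003401^(1/2) = 3.01 m/s.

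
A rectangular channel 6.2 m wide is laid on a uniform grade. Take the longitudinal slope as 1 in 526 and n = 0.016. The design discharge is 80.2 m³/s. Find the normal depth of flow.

y_n = 3.43 m

Manning's equation rearranged: A R^(2/3) = nQ / (1·√S) = 0.016 × 80.2 / (√0.001901) = 29.43.
Try y = 2.38 m: A R^(2/3) = 17.99 — low.
Try y = 4.22 m: A R^(2/3) = 38.53 — high.
Try y = 3.43 m: A R^(2/3) = 29.43 — close enough.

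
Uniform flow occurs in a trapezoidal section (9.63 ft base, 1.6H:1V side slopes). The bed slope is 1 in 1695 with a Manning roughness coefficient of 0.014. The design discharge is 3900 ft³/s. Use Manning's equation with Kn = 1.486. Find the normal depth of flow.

y_n = 13.4 ft

Manning's equation rearranged: A R^(2/3) = nQ / (1.486·√S) = 0.014 × 3900 / (1.486 × √0.00059) = 1513.
At y = 10 ft: A R^(2/3) = 790 — short.
At y = 13.4 ft: A R^(2/3) = 1511 — ≈ 1513.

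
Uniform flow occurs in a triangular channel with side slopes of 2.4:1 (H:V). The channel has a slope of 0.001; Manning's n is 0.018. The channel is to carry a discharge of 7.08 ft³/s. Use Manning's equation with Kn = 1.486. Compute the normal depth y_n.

y_n = 1.27 ft

Manning's equation rearranged: A R^(2/3) = nQ / (1.486·√S) = 0.018 × 7.08 / (1.486 × √0.001) = 2.712.
At y = 1.1 ft: A R^(2/3) = 1.848 — too small.
At y = 1.4 ft: A R^(2/3) = 3.516 — too large.
At y = 1.27 ft: A R^(2/3) = 2.711 — ≈ 2.712.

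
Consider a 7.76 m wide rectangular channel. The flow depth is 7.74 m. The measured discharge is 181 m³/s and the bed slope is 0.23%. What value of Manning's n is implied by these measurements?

Flow area A = b·y = 7.76 × 7.74 = 60.06 m². Wetted perimeter P = b + 2y = 7.76 + 2×7.74 = 23.24 m.
Hydraulic radius R = A/P = 60.06/23.24 = 2.584 m.
Rearranging Manning's equation: n = (1/Q) A R^(2/3) S^(1/2) = (1/181) × 60.06 × 2.584^(2/3) × √0.0023 = 0.03.

n = 0.03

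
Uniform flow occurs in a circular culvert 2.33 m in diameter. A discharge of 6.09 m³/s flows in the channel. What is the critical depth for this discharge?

y_c = 1.14 m

At critical depth, Q² T / (g A³) = 1, i.e. A³/T = Q²/g = 6.09²/9.81 = 3.781.
At y = 1.28 m: A³/T = 5.958 — too large.
At y = 0.824 m: A³/T = 1.102 — too small.
At y = 1.14 m: A³/T = 3.828 — matches.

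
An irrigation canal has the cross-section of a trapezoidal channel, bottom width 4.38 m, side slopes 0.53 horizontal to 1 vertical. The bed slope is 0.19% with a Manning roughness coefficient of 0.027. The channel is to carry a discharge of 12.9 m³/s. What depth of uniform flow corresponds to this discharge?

Manning's equation rearranged: A R^(2/3) = nQ / (1·√S) = 0.027 × 12.9 / (√0.0019) = 7.991.
At y = 1.71 m: A R^(2/3) = 9.607 — high.
At y = 1.07 m: A R^(2/3) = 4.479 — low.
At y = 1.53 m: A R^(2/3) = 8.009 — ≈ 7.991.

y_n = 1.53 m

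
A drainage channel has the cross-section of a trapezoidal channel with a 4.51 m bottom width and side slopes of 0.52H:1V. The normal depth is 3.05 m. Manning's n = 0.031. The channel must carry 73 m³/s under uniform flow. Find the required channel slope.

With bottom width b = 4.51 m and side slope z = 0.52: A = (b + zy)y = (4.51 + 0.52×3.05)×3.05 = 18.59 m²; P = b + 2y√(1+z²) = 4.51 + 2×3.05×1.127 = 11.39 m.
Hydraulic radius R = A/P = 18.59/11.39 = 1.633 m.
From Manning's equation, S = [nQ / (1 A R^(2/3))]² = [0.031 × 73 / (1 × 18.59 × 1.633^(2/3))]² = 0.0077.

S = 0.0077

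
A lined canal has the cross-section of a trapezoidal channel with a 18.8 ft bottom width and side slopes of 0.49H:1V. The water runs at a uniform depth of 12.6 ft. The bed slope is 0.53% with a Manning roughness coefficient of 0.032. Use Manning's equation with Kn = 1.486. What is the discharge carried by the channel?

Q = 3790 ft³/s

With bottom width b = 18.8 ft and side slope z = 0.49: A = (b + zy)y = (18.8 + 0.49×12.6)×12.6 = 314.7 ft²; P = b + 2y√(1+z²) = 18.8 + 2×12.6×1.114 = 46.86 ft.
Hydraulic radius R = A/P = 314.7/46.86 = 6.715 ft.
Manning's equation: Q = (1.486/n) A R^(2/3) S^(1/2) = (1.486/0.032) × 314.7 × 6.715^(2/3) × 0.0053^(1/2) = 3790 ft³/s.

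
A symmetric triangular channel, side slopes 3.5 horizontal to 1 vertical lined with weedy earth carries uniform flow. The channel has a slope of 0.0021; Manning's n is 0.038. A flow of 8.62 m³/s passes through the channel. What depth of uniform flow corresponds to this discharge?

y_n = 1.57 m

Manning's equation rearranged: A R^(2/3) = nQ / (1·√S) = 0.038 × 8.62 / (√0.0021) = 7.148.
Try y = 1.73 m: A R^(2/3) = 9.264 — over.
Try y = 1.57 m: A R^(2/3) = 7.152 — close enough.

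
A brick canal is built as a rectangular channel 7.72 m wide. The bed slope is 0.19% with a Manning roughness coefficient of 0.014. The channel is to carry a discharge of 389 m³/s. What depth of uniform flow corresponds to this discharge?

Manning's equation rearranged: A R^(2/3) = nQ / (1·√S) = 0.014 × 389 / (√0.0019) = 124.9.
Trying y = 6.22 m: A R^(2/3) = 85.64 — low.
Trying y = 9.56 m: A R^(2/3) = 144.9 — high.
Trying y = 8.45 m: A R^(2/3) = 124.9 — close enough.

y_n = 8.45 m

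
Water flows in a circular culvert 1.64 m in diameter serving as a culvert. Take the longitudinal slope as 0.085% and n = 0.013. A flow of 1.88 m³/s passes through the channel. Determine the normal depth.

Manning's equation rearranged: A R^(2/3) = nQ / (1·√S) = 0.013 × 1.88 / (√0.00085) = 0.8383.
At y = 1.21 m: A R^(2/3) = 1.043 — too large.
At y = 1.03 m: A R^(2/3) = 0.8389 — ≈ 0.8383.

y_n = 1.03 m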